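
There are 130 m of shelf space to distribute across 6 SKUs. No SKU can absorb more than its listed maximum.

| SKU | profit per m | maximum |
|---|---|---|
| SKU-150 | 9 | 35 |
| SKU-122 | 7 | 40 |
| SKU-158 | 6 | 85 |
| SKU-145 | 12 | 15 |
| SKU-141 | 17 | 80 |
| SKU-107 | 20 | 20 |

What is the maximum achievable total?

Highest profit per m first: SKU-107 20 > SKU-141 17 > SKU-145 12 > SKU-150 9 > SKU-122 7 > SKU-158 6.
SKU-107: +20 to 20 (cap) — 110 left.
SKU-141: +80 to 80 (cap) — 30 left.
Give SKU-145 15 to hit its cap of 15 — 15 left.
SKU-150 has room for 35 but only 15 remain, so it gets 15.
Total = 9×15 + 12×15 + 17×80 + 20×20 = 2075.

2075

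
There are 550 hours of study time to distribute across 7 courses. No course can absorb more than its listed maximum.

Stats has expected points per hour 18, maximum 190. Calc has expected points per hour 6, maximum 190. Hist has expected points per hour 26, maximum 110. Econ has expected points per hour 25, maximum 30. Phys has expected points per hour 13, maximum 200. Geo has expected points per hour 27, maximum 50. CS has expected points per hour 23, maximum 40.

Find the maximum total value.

10990

Rank by expected points per hour: Geo 27 > Hist 26 > Econ 25 > CS 23 > Stats 18 > Phys 13 > Calc 6.
Geo: +50 to 50 (cap) ; 500 left.
Hist takes 110 to reach its cap of 110 ; 390 left.
Econ takes 30 to reach its cap of 30 ; 360 left.
CS: +40 to 40 (cap) ; 320 left.
Give Stats 190 to hit its cap of 190 ; 130 left.
Phys: +130 (room for 200) → 130. Pool exhausted.
Total = 18×190 + 26×110 + 25×30 + 13×130 + 27×50 + 23×40 = 10990.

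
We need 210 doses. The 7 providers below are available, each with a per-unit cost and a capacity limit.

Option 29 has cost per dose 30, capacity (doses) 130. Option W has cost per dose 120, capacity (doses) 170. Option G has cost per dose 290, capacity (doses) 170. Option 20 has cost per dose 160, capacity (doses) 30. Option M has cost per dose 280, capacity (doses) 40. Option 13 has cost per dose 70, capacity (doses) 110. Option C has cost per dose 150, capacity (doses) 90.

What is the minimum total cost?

9500

Use providers in increasing cost order.
Option 29 (30): use full 130 — 80 doses to go.
Option 13 at 70: take 80 of its 110 — requirement met.
Option W, Option C, Option 20, Option M, Option G: unused.
Cost = 130×30 + 80×70 = 9500.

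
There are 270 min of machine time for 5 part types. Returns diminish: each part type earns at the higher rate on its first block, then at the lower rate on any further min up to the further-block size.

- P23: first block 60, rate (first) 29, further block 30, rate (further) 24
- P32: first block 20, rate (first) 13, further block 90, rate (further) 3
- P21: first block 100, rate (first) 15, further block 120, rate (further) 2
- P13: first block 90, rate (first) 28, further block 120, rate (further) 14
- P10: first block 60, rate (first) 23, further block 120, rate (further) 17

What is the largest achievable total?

Rank every tier by rate: P23/first 29 > P13/first 28 > P23/second 24 > P10/first 23 > P10/second 17 > P21/first 15 > P13/second 14 > P32/first 13 > P32/second 3 > P21/second 2.
P23/first (29): +60 ; 210 left.
Fill P13 first block (90 at 28) ; 120 left.
P23/second (24): +30 ; 90 left.
Fill P10 first block (60 at 23) ; 30 left.
30 remain; put them into P10 second at 17.
Total = 29×60 + 28×90 + 24×30 + 23×60 + 17×30 = 6870.

6870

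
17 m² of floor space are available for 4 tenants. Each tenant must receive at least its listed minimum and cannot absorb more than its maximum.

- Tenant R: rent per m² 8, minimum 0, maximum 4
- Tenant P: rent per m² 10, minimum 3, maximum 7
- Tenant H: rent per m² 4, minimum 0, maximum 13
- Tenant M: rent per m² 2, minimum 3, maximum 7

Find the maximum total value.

Meeting every minimum uses 0+3+0+3 = 6 m², leaving 11.
Rank by rent per m²: Tenant P 10 > Tenant R 8 > Tenant H 4 > Tenant M 2.
Give Tenant P 4 more to hit its cap of 7 — 7 left.
Tenant R takes 4 more to reach its cap of 4 — 3 left.
Only 3 left; Tenant H takes them to reach 3.
Total = 8×4 + 10×7 + 4×3 + 2×3 = 120.

120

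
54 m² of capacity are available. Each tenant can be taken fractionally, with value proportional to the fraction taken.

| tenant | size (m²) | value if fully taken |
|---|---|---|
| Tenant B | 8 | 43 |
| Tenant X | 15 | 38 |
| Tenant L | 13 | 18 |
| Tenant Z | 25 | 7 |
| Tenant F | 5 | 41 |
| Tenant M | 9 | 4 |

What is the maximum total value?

Best value per unit of size first: Tenant F 41/5≈8.2, Tenant B 43/8≈5.38, Tenant X 38/15≈2.53, Tenant L 18/13≈1.38, Tenant M 4/9≈0.444, Tenant Z 7/25≈0.28.
All 5 m² of Tenant F fit (value 41) — 49 remain.
Tenant B: take in full, 8 m² for value 43 — 41 left.
All 15 m² of Tenant X fit (value 38) — 26 remain.
All 13 m² of Tenant L fit (value 18) — 13 remain.
Take all of Tenant M (9 m², value 4) — 4 m² left.
4 m² left: a 4/25 share of Tenant Z gives 7×4/25 = 1.12.
Total value = 145.12.

145.12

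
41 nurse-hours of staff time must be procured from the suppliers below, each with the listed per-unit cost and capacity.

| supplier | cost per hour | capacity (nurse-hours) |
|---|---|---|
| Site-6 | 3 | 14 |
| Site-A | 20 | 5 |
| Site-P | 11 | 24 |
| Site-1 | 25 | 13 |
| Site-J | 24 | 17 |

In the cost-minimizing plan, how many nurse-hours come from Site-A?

Cheapest first:
Take 14 from Site-6 at 3 — need 27 more.
Take 24 from Site-P at 11 — need 3 more.
Site-A (20): take the remaining 3 — done.
Site-J, Site-1: unused.

3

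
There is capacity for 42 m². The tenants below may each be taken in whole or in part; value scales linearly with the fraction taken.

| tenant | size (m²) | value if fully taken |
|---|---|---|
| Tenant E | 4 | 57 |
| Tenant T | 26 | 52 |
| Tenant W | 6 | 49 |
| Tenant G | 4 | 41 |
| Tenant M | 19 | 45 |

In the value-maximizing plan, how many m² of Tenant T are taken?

Best value per unit of size first: Tenant E 57/4≈14.2, Tenant G 41/4≈10.2, Tenant W 49/6≈8.17, Tenant M 45/19≈2.37, Tenant T 52/26≈2.
Tenant E: take in full, 4 m² for value 57 ; 38 left.
All 4 m² of Tenant G fit (value 41) ; 34 remain.
Take all of Tenant W (6 m², value 49) ; 28 m² left.
All 19 m² of Tenant M fit (value 45) ; 9 remain.
Only 9 m² remain; take 9/26 of Tenant T for value 52×9/26 = 18.

9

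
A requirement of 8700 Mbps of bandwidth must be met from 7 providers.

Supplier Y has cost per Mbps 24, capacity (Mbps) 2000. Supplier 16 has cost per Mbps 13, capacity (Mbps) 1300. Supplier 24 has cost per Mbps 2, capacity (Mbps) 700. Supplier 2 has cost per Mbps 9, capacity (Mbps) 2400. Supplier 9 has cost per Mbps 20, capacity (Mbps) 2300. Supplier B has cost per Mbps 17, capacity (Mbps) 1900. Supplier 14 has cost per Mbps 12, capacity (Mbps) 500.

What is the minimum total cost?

Use providers in increasing cost order.
Supplier 24 (2): use full 700 → 8000 Mbps to go.
Take 2400 from Supplier 2 at 9 → need 5600 more.
Supplier 14 at 12: take all 500 Mbps → 5100 still needed.
Supplier 16 at 13: take all 1300 Mbps → 3800 still needed.
Take 1900 from Supplier B at 17 → need 1900 more.
Supplier 9 (20): take the remaining 1900 → done.
Supplier Y: unused.
Cost = 700×2 + 2400×9 + 500×12 + 1300×13 + 1900×17 + 1900×20 = 116200.

116200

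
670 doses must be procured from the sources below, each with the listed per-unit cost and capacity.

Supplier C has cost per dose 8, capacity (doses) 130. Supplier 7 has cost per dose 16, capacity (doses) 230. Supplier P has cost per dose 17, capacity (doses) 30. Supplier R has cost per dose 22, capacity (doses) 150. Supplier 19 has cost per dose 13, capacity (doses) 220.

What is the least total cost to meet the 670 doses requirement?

9410

Fill from the cheapest source first.
Take 130 from Supplier C at 8 ; need 540 more.
Supplier 19 at 13: take all 220 doses ; 320 still needed.
Supplier 7 at 16: take all 230 doses ; 90 still needed.
Supplier P (17): use full 30 ; 60 doses to go.
Take 60 from Supplier R at 22 to finish.
Cost = 130×8 + 220×13 + 230×16 + 30×17 + 60×22 = 9410.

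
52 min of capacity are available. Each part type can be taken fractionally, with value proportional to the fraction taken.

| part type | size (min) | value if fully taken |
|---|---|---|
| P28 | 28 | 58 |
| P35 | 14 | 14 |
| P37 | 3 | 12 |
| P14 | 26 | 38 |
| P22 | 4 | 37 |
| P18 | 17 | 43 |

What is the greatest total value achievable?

150

Sort by value density: P22 37/4≈9.25, P37 12/3≈4, P18 43/17≈2.53, P28 58/28≈2.07, P14 38/26≈1.46, P35 14/14≈1.
All 4 min of P22 fit (value 37) → 48 remain.
Take all of P37 (3 min, value 12) → 45 min left.
Take all of P18 (17 min, value 43) → 28 min left.
Take all of P28 (28 min, value 58) → 0 min left.
Total value = 150.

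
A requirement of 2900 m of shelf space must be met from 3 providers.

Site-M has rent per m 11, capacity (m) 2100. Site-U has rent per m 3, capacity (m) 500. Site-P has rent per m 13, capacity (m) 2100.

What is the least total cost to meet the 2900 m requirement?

Use providers in increasing cost order.
Take 500 from Site-U at 3 → need 2400 more.
Site-M at 11: take all 2100 m → 300 still needed.
Site-P at 13: take 300 of its 2100 → requirement met.
Cost = 500×3 + 2100×11 + 300×13 = 28500.

28500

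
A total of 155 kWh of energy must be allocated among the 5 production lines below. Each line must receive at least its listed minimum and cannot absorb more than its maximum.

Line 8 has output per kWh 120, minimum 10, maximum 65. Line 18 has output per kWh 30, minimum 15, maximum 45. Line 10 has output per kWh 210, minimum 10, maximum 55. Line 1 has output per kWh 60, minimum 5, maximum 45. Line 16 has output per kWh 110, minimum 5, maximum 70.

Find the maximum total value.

Meeting every minimum uses 10+15+10+5+5 = 45 kWh, leaving 110.
Highest output per kWh first: Line 10 210 > Line 8 120 > Line 16 110 > Line 1 60 > Line 18 30.
Line 10 takes 45 more to reach its cap of 55 — 65 left.
Line 8: +55 to 65 (cap) — 10 left.
Only 10 left; Line 16 takes them to reach 15.
Total = 120×65 + 30×15 + 210×55 + 60×5 + 110×15 = 21750.

21750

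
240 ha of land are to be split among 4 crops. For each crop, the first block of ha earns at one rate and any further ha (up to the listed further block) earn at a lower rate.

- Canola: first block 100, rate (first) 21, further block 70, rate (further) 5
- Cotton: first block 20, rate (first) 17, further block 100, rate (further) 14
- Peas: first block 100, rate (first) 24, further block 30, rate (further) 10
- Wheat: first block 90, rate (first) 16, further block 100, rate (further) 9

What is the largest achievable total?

Order all 8 blocks by rate: Peas/T1 24 > Canola/T1 21 > Cotton/T1 17 > Wheat/T1 16 > Cotton/T2 14 > Peas/T2 10 > Wheat/T2 9 > Canola/T2 5.
Peas T1 at 24: fill all 100 — 140 left.
Fill Canola T1 block (100 at 21) — 40 left.
Cotton T1 at 17: fill all 20 — 20 left.
Wheat T1 at 16: only 20 left, fill 20.
Total = 24×100 + 21×100 + 17×20 + 16×20 = 5160.

5160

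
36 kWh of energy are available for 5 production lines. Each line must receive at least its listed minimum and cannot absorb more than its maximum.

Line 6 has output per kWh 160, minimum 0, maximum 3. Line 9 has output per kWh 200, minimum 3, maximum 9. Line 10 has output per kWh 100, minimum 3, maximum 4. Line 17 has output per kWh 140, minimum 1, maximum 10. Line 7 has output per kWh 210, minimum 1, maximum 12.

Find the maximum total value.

Meeting every minimum uses 0+3+3+1+1 = 8 kWh, leaving 28.
Highest output per kWh first: Line 7 210 > Line 9 200 > Line 6 160 > Line 17 140 > Line 10 100.
Give Line 7 11 more to hit its cap of 12 — 17 left.
Line 9: +6 to 9 (cap) — 11 left.
Give Line 6 3 more to hit its cap of 3 — 8 left.
Only 8 left; Line 17 takes them to reach 9.
Total = 160×3 + 200×9 + 100×3 + 140×9 + 210×12 = 6360.

6360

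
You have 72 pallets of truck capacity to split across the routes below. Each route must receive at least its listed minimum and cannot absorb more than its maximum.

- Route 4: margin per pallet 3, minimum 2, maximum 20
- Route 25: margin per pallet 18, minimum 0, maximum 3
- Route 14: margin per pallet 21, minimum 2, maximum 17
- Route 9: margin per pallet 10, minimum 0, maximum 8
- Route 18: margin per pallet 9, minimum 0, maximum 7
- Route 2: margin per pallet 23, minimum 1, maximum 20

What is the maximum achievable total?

Meeting every minimum uses 2+0+2+0+0+1 = 5 pallets, leaving 67.
Order the routes by margin per pallet: Route 2 23 > Route 14 21 > Route 25 18 > Route 9 10 > Route 18 9 > Route 4 3.
Route 2 takes 19 more to reach its cap of 20 ; 48 left.
Give Route 14 15 more to hit its cap of 17 ; 33 left.
Route 25: +3 to 3 (cap) ; 30 left.
Route 9: +8 to 8 (cap) ; 22 left.
Route 18 takes 7 more to reach its cap of 7 ; 15 left.
Only 15 left; Route 4 takes them to reach 17.
Total = 3×17 + 18×3 + 21×17 + 10×8 + 9×7 + 23×20 = 1065.

1065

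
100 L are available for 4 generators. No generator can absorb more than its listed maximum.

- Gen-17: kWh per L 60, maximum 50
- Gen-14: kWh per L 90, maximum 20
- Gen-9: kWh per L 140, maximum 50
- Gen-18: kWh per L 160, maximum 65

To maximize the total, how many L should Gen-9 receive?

Highest kWh per L first: Gen-18 160 > Gen-9 140 > Gen-14 90 > Gen-17 60.
Gen-18: +65 to 65 (cap) — 35 left.
Only 35 left; Gen-9 takes them to reach 35.

35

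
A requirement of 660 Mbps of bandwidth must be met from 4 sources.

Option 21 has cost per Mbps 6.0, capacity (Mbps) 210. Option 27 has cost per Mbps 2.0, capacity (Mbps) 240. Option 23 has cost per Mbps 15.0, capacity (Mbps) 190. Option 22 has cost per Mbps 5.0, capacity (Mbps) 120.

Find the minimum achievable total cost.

Fill from the cheapest source first.
Take 240 from Option 27 at 2.0 — need 420 more.
Take 120 from Option 22 at 5.0 — need 300 more.
Option 21 (6.0): use full 210 — 90 Mbps to go.
Option 23 at 15.0: take 90 of its 190 — requirement met.
Cost = 240×2.0 + 120×5.0 + 210×6.0 + 90×15.0 = 3690.

3690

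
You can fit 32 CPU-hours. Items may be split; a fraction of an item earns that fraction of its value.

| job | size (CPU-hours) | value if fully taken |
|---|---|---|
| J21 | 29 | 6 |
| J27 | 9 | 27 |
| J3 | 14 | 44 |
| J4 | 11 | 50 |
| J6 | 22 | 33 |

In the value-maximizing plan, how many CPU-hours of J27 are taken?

7

Best value per unit of size first: J4 50/11≈4.55, J3 44/14≈3.14, J27 27/9≈3, J6 33/22≈1.5, J21 6/29≈0.207.
Take all of J4 (11 CPU-hours, value 50) ; 21 CPU-hours left.
J3: take in full, 14 CPU-hours for value 44 ; 7 left.
Fill the last 7 CPU-hours with part of J27: 7/9 of it earns 21.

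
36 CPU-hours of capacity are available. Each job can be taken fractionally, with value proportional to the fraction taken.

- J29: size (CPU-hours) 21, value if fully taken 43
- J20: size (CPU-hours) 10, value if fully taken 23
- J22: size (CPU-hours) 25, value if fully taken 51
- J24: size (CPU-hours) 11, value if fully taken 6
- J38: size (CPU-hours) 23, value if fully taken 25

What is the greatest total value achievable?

Rank by value-to-size ratio: J20 23/10≈2.3, J29 43/21≈2.05, J22 51/25≈2.04, J38 25/23≈1.09, J24 6/11≈0.545.
J20: take in full, 10 CPU-hours for value 23 ; 26 left.
All 21 CPU-hours of J29 fit (value 43) ; 5 remain.
5 CPU-hours left: a 5/25 share of J22 gives 51×5/25 = 10.2.
Total value = 76.2.

76.2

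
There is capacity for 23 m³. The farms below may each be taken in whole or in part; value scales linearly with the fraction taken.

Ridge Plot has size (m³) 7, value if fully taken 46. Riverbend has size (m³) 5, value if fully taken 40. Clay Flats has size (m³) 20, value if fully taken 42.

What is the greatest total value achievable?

109.1

Rank by value-to-size ratio: Riverbend 40/5≈8, Ridge Plot 46/7≈6.57, Clay Flats 42/20≈2.1.
Take all of Riverbend (5 m³, value 40) — 18 m³ left.
Ridge Plot: take in full, 7 m³ for value 46 — 11 left.
11 m³ left: a 11/20 share of Clay Flats gives 42×11/20 = 23.1.
Total value = 109.1.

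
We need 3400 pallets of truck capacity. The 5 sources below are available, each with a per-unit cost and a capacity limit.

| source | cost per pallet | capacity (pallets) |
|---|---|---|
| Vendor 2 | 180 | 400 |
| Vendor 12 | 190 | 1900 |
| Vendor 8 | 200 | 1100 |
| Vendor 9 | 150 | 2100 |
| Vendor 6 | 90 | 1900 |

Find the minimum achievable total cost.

Cheapest first:
Vendor 6 at 90: take all 1900 pallets ; 1500 still needed.
Vendor 9 (150): take the remaining 1500 ; done.
Vendor 2, Vendor 12, Vendor 8: unused.
Cost = 1900×90 + 1500×150 = 396000.

396000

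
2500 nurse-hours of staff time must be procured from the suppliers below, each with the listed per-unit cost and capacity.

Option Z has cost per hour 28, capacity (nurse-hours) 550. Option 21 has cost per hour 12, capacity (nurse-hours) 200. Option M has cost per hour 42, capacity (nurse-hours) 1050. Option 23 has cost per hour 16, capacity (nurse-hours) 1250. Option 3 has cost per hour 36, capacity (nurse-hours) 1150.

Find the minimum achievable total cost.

Cheapest first:
Option 21 at 12: take all 200 nurse-hours → 2300 still needed.
Take 1250 from Option 23 at 16 → need 1050 more.
Option Z (28): use full 550 → 500 nurse-hours to go.
Option 3 (36): take the remaining 500 → done.
Option M: unused.
Cost = 200×12 + 1250×16 + 550×28 + 500×36 = 55800.

55800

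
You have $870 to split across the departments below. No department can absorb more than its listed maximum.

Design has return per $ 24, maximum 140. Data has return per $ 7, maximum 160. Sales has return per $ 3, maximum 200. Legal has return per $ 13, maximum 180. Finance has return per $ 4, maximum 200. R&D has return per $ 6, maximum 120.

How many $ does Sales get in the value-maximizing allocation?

70

Order the departments by return per $: Design 24 > Legal 13 > Data 7 > R&D 6 > Finance 4 > Sales 3.
Design takes 140 to reach its cap of 140 — 730 left.
Legal: +180 to 180 (cap) — 550 left.
Data: +160 to 160 (cap) — 390 left.
R&D: +120 to 120 (cap) — 270 left.
Finance: +200 to 200 (cap) — 70 left.
Sales has room for 200 but only 70 remain, so it gets 70.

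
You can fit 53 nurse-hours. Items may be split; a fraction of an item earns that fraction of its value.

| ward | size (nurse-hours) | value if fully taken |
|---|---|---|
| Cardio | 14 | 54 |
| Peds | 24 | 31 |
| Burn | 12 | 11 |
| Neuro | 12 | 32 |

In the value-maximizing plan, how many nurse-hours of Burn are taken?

Best value per unit of size first: Cardio 54/14≈3.86, Neuro 32/12≈2.67, Peds 31/24≈1.29, Burn 11/12≈0.917.
All 14 nurse-hours of Cardio fit (value 54) ; 39 remain.
Take all of Neuro (12 nurse-hours, value 32) ; 27 nurse-hours left.
Take all of Peds (24 nurse-hours, value 31) ; 3 nurse-hours left.
Fill the last 3 nurse-hours with part of Burn: 3/12 of it earns 2.75.

3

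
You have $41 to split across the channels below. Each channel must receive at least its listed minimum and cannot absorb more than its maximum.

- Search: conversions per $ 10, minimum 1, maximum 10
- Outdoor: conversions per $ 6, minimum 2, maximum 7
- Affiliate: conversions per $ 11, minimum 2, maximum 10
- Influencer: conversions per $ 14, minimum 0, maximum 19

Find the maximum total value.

488

Meeting every minimum uses 1+2+2+0 = 5 $, leaving 36.
Highest conversions per $ first: Influencer 14 > Affiliate 11 > Search 10 > Outdoor 6.
Give Influencer 19 more to hit its cap of 19 — 17 left.
Give Affiliate 8 more to hit its cap of 10 — 9 left.
Search takes 9 more to reach its cap of 10 — 0 left.
Total = 10×10 + 6×2 + 11×10 + 14×19 = 488.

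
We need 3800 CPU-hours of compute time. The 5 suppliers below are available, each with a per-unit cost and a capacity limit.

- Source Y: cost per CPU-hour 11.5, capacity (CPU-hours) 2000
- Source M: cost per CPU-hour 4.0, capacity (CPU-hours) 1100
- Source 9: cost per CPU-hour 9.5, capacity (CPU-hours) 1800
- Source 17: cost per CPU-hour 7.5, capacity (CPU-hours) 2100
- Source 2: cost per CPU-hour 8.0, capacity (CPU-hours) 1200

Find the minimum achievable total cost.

Cheapest first:
Take 1100 from Source M at 4.0 → need 2700 more.
Source 17 (7.5): use full 2100 → 600 CPU-hours to go.
Take 600 from Source 2 at 8.0 to finish.
Source 9, Source Y: unused.
Cost = 1100×4.0 + 2100×7.5 + 600×8.0 = 24950.

24950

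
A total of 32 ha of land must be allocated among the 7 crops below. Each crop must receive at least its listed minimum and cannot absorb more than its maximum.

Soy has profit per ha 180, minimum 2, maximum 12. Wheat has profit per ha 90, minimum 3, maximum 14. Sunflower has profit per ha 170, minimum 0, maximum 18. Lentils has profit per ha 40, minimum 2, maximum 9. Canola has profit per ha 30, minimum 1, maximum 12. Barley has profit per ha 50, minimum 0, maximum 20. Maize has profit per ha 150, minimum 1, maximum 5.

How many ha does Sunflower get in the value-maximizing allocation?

13

Meeting every minimum uses 2+3+0+2+1+0+1 = 9 ha, leaving 23.
Rank by profit per ha: Soy 180 > Sunflower 170 > Maize 150 > Wheat 90 > Barley 50 > Lentils 40 > Canola 30.
Soy takes 10 more to reach its cap of 12 → 13 left.
Sunflower has room for 18 more but only 13 remain, so it gets 13.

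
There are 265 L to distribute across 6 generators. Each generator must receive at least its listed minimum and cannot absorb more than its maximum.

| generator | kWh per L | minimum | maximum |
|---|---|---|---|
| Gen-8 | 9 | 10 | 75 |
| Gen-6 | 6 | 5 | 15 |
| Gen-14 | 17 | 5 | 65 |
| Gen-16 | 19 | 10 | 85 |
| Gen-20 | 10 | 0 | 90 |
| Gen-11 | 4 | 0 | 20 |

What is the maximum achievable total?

3830

Meeting every minimum uses 10+5+5+10+0+0 = 30 L, leaving 235.
Highest kWh per L first: Gen-16 19 > Gen-14 17 > Gen-20 10 > Gen-8 9 > Gen-6 6 > Gen-11 4.
Gen-16 takes 75 more to reach its cap of 85 → 160 left.
Gen-14 takes 60 more to reach its cap of 65 → 100 left.
Give Gen-20 90 more to hit its cap of 90 → 10 left.
Gen-8: +10 (room for 65) → 20. Pool exhausted.
Total = 9×20 + 6×5 + 17×65 + 19×85 + 10×90 = 3830.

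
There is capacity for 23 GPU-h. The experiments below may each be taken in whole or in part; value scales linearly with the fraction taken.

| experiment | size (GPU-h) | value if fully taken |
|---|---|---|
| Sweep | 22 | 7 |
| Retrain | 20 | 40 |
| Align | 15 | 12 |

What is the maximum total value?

42.4

Rank by value-to-size ratio: Retrain 40/20≈2, Align 12/15≈0.8, Sweep 7/22≈0.318.
All 20 GPU-h of Retrain fit (value 40) → 3 remain.
Fill the last 3 GPU-h with part of Align: 3/15 of it earns 2.4.
Total value = 42.4.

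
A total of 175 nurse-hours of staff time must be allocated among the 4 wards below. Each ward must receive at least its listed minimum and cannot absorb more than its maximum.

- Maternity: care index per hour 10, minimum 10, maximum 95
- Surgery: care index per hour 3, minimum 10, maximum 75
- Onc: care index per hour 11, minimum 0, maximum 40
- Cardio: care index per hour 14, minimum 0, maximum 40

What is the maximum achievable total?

1880

Meeting every minimum uses 10+10+0+0 = 20 nurse-hours, leaving 155.
Rank by care index per hour: Cardio 14 > Onc 11 > Maternity 10 > Surgery 3.
Give Cardio 40 more to hit its cap of 40 ; 115 left.
Onc takes 40 more to reach its cap of 40 ; 75 left.
Maternity: +75 (room for 85) → 85. Pool exhausted.
Total = 10×85 + 3×10 + 11×40 + 14×40 = 1880.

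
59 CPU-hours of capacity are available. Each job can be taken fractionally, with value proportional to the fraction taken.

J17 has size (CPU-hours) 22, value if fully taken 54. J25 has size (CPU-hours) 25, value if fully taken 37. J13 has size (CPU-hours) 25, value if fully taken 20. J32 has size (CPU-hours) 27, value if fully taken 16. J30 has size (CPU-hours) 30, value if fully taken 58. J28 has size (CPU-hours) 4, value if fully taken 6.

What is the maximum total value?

Best value per unit of size first: J17 54/22≈2.45, J30 58/30≈1.93, J28 6/4≈1.5, J25 37/25≈1.48, J13 20/25≈0.8, J32 16/27≈0.593.
Take all of J17 (22 CPU-hours, value 54) ; 37 CPU-hours left.
All 30 CPU-hours of J30 fit (value 58) ; 7 remain.
All 4 CPU-hours of J28 fit (value 6) ; 3 remain.
Only 3 CPU-hours remain; take 3/25 of J25 for value 37×3/25 = 4.44.
Total value = 122.44.

122.44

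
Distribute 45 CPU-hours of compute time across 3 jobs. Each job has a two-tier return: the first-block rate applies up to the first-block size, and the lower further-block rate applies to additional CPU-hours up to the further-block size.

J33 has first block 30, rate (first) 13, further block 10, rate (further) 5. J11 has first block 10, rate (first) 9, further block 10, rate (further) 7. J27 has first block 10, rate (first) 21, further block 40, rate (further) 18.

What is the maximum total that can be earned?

840

Order all 6 blocks by rate: J27/first 21 > J27/second 18 > J33/first 13 > J11/first 9 > J11/second 7 > J33/second 5.
J27/first (21): +10 ; 35 left.
35 remain; put them into J27 second at 18.
Total = 21×10 + 18×35 = 840.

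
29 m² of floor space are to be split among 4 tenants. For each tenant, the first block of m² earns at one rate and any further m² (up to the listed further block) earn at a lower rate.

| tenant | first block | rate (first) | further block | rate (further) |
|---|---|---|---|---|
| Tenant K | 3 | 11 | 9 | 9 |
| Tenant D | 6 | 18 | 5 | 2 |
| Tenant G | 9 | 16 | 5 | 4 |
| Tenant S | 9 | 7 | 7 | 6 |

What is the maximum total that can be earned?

380

Treat each block as its own option and order by rate: Tenant D/tier1 18 > Tenant G/tier1 16 > Tenant K/tier1 11 > Tenant K/tier2 9 > Tenant S/tier1 7 > Tenant S/tier2 6 > Tenant G/tier2 4 > Tenant D/tier2 2.
Tenant D tier1 at 18: fill all 6 — 23 left.
Tenant G tier1 at 16: fill all 9 — 14 left.
Tenant K tier1 at 11: fill all 3 — 11 left.
Fill Tenant K tier2 block (9 at 9) — 2 left.
2 remain; put them into Tenant S tier1 at 7.
Total = 18×6 + 16×9 + 11×3 + 9×9 + 7×2 = 380.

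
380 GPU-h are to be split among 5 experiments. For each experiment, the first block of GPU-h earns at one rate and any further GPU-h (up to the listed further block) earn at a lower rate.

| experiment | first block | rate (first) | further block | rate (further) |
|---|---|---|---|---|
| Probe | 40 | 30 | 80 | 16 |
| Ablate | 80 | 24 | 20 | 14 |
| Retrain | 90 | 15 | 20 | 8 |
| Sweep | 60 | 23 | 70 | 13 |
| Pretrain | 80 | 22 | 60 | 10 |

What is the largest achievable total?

8140

Treat each block as its own option and order by rate: Probe/first 30 > Ablate/first 24 > Sweep/first 23 > Pretrain/first 22 > Probe/second 16 > Retrain/first 15 > Ablate/second 14 > Sweep/second 13 > Pretrain/second 10 > Retrain/second 8.
Probe/first (30): +40 ; 340 left.
Fill Ablate first block (80 at 24) ; 260 left.
Fill Sweep first block (60 at 23) ; 200 left.
Pretrain first at 22: fill all 80 ; 120 left.
Probe second at 16: fill all 80 ; 40 left.
40 remain; put them into Retrain first at 15.
Total = 30×40 + 24×80 + 23×60 + 22×80 + 16×80 + 15×40 = 8140.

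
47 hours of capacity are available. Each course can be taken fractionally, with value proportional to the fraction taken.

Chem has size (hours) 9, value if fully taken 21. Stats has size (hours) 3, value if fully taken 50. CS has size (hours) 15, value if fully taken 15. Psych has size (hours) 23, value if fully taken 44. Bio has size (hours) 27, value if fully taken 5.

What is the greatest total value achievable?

Best value per unit of size first: Stats 50/3≈16.7, Chem 21/9≈2.33, Psych 44/23≈1.91, CS 15/15≈1, Bio 5/27≈0.185.
All 3 hours of Stats fit (value 50) — 44 remain.
Take all of Chem (9 hours, value 21) — 35 hours left.
Take all of Psych (23 hours, value 44) — 12 hours left.
12 hours left: a 12/15 share of CS gives 15×12/15 = 12.
Total value = 127.

127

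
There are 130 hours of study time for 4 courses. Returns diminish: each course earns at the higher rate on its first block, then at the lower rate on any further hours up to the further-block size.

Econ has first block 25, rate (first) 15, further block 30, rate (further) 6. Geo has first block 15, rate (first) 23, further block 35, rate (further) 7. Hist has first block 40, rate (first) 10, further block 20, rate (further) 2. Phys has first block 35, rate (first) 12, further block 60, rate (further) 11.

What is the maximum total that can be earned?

1745

Order all 8 blocks by rate: Geo/tier1 23 > Econ/tier1 15 > Phys/tier1 12 > Phys/tier2 11 > Hist/tier1 10 > Geo/tier2 7 > Econ/tier2 6 > Hist/tier2 2.
Geo tier1 at 23: fill all 15 → 115 left.
Fill Econ tier1 block (25 at 15) → 90 left.
Fill Phys tier1 block (35 at 12) → 55 left.
Phys tier2 at 11: only 55 left, fill 55.
Total = 23×15 + 15×25 + 12×35 + 11×55 = 1745.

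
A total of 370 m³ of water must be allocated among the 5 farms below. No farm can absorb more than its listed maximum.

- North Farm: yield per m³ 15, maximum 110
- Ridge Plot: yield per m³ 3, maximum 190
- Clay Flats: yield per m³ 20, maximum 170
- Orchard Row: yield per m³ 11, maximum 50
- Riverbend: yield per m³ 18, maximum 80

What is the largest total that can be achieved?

Rank by yield per m³: Clay Flats 20 > Riverbend 18 > North Farm 15 > Orchard Row 11 > Ridge Plot 3.
Clay Flats: +170 to 170 (cap) → 200 left.
Give Riverbend 80 to hit its cap of 80 → 120 left.
Give North Farm 110 to hit its cap of 110 → 10 left.
Only 10 left; Orchard Row takes them to reach 10.
Total = 15×110 + 20×170 + 11×10 + 18×80 = 6600.

6600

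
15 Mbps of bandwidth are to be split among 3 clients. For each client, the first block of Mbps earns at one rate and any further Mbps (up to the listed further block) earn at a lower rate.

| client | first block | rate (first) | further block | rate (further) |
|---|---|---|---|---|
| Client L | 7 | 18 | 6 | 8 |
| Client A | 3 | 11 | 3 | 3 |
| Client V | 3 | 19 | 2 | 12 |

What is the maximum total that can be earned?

240

Rank every tier by rate: Client V/first 19 > Client L/first 18 > Client V/second 12 > Client A/first 11 > Client L/second 8 > Client A/second 3.
Client V first at 19: fill all 3 → 12 left.
Client L first at 18: fill all 7 → 5 left.
Fill Client V second block (2 at 12) → 3 left.
Client A first at 11: fill all 3 → 0 left.
Total = 19×3 + 18×7 + 12×2 + 11×3 = 240.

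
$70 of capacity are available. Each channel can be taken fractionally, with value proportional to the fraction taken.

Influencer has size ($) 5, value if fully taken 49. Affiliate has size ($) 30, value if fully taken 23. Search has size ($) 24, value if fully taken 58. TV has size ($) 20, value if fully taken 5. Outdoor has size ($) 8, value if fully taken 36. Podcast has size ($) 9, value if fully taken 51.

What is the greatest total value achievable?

212.4

Sort by value density: Influencer 49/5≈9.8, Podcast 51/9≈5.67, Outdoor 36/8≈4.5, Search 58/24≈2.42, Affiliate 23/30≈0.767, TV 5/20≈0.25.
All 5 $ of Influencer fit (value 49) — 65 remain.
Podcast: take in full, 9 $ for value 51 — 56 left.
Outdoor: take in full, 8 $ for value 36 — 48 left.
Take all of Search (24 $, value 58) — 24 $ left.
24 $ left: a 24/30 share of Affiliate gives 23×24/30 = 18.4.
Total value = 212.4.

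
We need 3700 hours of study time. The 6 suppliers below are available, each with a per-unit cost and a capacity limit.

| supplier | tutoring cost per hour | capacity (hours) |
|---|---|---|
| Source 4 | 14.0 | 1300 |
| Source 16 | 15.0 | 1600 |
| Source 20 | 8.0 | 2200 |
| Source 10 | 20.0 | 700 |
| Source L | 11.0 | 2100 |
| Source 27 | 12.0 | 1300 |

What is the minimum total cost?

Cheapest first:
Take 2200 from Source 20 at 8.0 ; need 1500 more.
Take 1500 from Source L at 11.0 to finish.
Source 27, Source 4, Source 16, Source 10: unused.
Cost = 2200×8.0 + 1500×11.0 = 34100.

34100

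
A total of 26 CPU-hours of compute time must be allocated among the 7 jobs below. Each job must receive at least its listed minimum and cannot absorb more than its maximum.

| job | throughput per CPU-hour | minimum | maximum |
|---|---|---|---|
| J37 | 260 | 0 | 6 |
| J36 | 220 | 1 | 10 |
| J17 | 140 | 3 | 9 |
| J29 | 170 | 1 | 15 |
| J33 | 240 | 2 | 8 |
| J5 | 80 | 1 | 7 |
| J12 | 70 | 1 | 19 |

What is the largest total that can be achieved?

5540

Meeting every minimum uses 0+1+3+1+2+1+1 = 9 CPU-hours, leaving 17.
Order the jobs by throughput per CPU-hour: J37 260 > J33 240 > J36 220 > J29 170 > J17 140 > J5 80 > J12 70.
J37 takes 6 more to reach its cap of 6 ; 11 left.
J33: +6 to 8 (cap) ; 5 left.
J36 has room for 9 more but only 5 remain, so it gets 6.
Total = 260×6 + 220×6 + 140×3 + 170×1 + 240×8 + 80×1 + 70×1 = 5540.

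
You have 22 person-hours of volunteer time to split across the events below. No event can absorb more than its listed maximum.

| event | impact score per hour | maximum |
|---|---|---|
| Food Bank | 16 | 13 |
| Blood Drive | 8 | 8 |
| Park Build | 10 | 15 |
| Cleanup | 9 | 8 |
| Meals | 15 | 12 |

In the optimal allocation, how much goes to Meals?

9

Rank by impact score per hour: Food Bank 16 > Meals 15 > Park Build 10 > Cleanup 9 > Blood Drive 8.
Food Bank: +13 to 13 (cap) — 9 left.
Only 9 left; Meals takes them to reach 9.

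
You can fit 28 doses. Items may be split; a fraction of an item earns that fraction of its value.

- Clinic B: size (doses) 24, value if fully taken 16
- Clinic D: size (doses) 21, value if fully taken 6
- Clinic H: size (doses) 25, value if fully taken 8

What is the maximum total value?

Sort by value density: Clinic B 16/24≈0.667, Clinic H 8/25≈0.32, Clinic D 6/21≈0.286.
Clinic B: take in full, 24 doses for value 16 — 4 left.
Only 4 doses remain; take 4/25 of Clinic H for value 8×4/25 = 1.28.
Total value = 17.28.

17.28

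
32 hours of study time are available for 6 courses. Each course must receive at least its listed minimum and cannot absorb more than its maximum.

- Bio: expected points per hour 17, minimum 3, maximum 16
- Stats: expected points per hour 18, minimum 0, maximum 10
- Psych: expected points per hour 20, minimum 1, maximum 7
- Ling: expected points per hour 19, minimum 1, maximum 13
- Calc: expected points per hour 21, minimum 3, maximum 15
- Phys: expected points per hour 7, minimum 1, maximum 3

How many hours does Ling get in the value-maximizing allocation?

Meeting every minimum uses 3+0+1+1+3+1 = 9 hours, leaving 23.
Rank by expected points per hour: Calc 21 > Psych 20 > Ling 19 > Stats 18 > Bio 17 > Phys 7.
Calc: +12 to 15 (cap) ; 11 left.
Give Psych 6 more to hit its cap of 7 ; 5 left.
Only 5 left; Ling takes them to reach 6.

6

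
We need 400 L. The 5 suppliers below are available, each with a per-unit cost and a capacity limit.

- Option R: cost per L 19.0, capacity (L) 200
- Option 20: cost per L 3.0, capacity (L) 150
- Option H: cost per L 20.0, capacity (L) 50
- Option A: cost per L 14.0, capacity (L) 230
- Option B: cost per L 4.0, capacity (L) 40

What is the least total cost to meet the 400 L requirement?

3550

Fill from the cheapest supplier first.
Option 20 (3.0): use full 150 — 250 L to go.
Take 40 from Option B at 4.0 — need 210 more.
Take 210 from Option A at 14.0 to finish.
Option R, Option H: unused.
Cost = 150×3.0 + 40×4.0 + 210×14.0 = 3550.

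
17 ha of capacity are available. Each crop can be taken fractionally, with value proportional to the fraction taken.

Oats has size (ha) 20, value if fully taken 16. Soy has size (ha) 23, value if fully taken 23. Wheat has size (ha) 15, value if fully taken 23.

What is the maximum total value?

25

Sort by value density: Wheat 23/15≈1.53, Soy 23/23≈1, Oats 16/20≈0.8.
Take all of Wheat (15 ha, value 23) ; 2 ha left.
2 ha left: a 2/23 share of Soy gives 23×2/23 = 2.
Total value = 25.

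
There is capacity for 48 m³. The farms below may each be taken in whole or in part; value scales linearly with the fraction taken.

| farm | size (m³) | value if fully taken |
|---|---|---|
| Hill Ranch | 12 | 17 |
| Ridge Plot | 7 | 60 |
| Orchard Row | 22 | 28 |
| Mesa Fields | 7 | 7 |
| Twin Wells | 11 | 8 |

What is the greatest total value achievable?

112

Sort by value density: Ridge Plot 60/7≈8.57, Hill Ranch 17/12≈1.42, Orchard Row 28/22≈1.27, Mesa Fields 7/7≈1, Twin Wells 8/11≈0.727.
All 7 m³ of Ridge Plot fit (value 60) ; 41 remain.
Hill Ranch: take in full, 12 m³ for value 17 ; 29 left.
All 22 m³ of Orchard Row fit (value 28) ; 7 remain.
Mesa Fields: take in full, 7 m³ for value 7 ; 0 left.
Total value = 112.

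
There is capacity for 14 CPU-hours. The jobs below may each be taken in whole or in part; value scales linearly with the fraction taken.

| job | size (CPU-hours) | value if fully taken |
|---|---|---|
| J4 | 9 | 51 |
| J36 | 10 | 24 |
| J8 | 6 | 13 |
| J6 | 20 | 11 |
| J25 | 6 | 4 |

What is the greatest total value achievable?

Sort by value density: J4 51/9≈5.67, J36 24/10≈2.4, J8 13/6≈2.17, J25 4/6≈0.667, J6 11/20≈0.55.
Take all of J4 (9 CPU-hours, value 51) ; 5 CPU-hours left.
Only 5 CPU-hours remain; take 5/10 of J36 for value 24×5/10 = 12.
Total value = 63.

63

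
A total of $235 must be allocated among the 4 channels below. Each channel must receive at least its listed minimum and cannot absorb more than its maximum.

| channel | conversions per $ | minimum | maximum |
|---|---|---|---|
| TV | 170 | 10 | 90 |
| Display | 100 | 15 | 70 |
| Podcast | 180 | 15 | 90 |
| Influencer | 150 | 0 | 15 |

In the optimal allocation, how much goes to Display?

40

Meeting every minimum uses 10+15+15+0 = 40 $, leaving 195.
Highest conversions per $ first: Podcast 180 > TV 170 > Influencer 150 > Display 100.
Podcast: +75 to 90 (cap) ; 120 left.
Give TV 80 more to hit its cap of 90 ; 40 left.
Give Influencer 15 more to hit its cap of 15 ; 25 left.
Only 25 left; Display takes them to reach 40.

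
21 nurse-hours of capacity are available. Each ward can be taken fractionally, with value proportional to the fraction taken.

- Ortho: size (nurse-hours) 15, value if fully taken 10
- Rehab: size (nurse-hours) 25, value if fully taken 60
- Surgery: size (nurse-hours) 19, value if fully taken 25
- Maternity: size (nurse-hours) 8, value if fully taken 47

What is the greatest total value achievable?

78.2

Sort by value density: Maternity 47/8≈5.88, Rehab 60/25≈2.4, Surgery 25/19≈1.32, Ortho 10/15≈0.667.
Take all of Maternity (8 nurse-hours, value 47) → 13 nurse-hours left.
Only 13 nurse-hours remain; take 13/25 of Rehab for value 60×13/25 = 31.2.
Total value = 78.2.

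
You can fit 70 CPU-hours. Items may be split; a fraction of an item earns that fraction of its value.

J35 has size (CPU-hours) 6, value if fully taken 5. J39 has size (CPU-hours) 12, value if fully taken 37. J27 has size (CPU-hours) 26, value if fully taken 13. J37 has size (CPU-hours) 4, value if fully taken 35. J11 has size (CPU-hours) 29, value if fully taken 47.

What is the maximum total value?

133.5

Sort by value density: J37 35/4≈8.75, J39 37/12≈3.08, J11 47/29≈1.62, J35 5/6≈0.833, J27 13/26≈0.5.
All 4 CPU-hours of J37 fit (value 35) — 66 remain.
J39: take in full, 12 CPU-hours for value 37 — 54 left.
J11: take in full, 29 CPU-hours for value 47 — 25 left.
J35: take in full, 6 CPU-hours for value 5 — 19 left.
Only 19 CPU-hours remain; take 19/26 of J27 for value 13×19/26 = 9.5.
Total value = 133.5.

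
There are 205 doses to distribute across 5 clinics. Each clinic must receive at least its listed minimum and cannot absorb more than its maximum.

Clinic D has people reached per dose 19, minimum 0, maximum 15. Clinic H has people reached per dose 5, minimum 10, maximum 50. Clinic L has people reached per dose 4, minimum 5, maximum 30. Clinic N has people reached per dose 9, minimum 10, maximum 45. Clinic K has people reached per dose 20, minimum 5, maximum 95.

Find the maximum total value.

Meeting every minimum uses 0+10+5+10+5 = 30 doses, leaving 175.
Order the clinics by people reached per dose: Clinic K 20 > Clinic D 19 > Clinic N 9 > Clinic H 5 > Clinic L 4.
Give Clinic K 90 more to hit its cap of 95 ; 85 left.
Clinic D: +15 to 15 (cap) ; 70 left.
Give Clinic N 35 more to hit its cap of 45 ; 35 left.
Only 35 left; Clinic H takes them to reach 45.
Total = 19×15 + 5×45 + 4×5 + 9×45 + 20×95 = 2835.

2835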